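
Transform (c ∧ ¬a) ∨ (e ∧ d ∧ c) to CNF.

(c ∧ ¬a) ∨ (e ∧ d ∧ c)
≡ (c ∨ e) ∧ (c ∨ d) ∧ (c ∨ c) ∧ (¬a ∨ e) ∧ (¬a ∨ d) ∧ (¬a ∨ c)   (distribute ∨ over ∧)
≡ c ∧ (¬a ∨ e) ∧ (¬a ∨ d)   (simplify)

c ∧ (¬a ∨ e) ∧ (¬a ∨ d)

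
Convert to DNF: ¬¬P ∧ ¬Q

¬¬P ∧ ¬Q
⇔ P ∧ ¬Q

P ∧ ¬Q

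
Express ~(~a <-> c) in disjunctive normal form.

(~a & ~c) | (c & a)

~(~a <-> c)
≡ ~((~a -> c) & (c -> ~a))   [eliminate <->]
≡ ~((~~a | c) & (c -> ~a))   [eliminate ->]
≡ ~((~~a | c) & (~c | ~a))   [eliminate ->]
≡ ~(~~a | c) | ~(~c | ~a)   [De Morgan]
≡ (~~~a & ~c) | ~(~c | ~a)   [De Morgan]
≡ (~a & ~c) | ~(~c | ~a)   [double negation]
≡ (~a & ~c) | (~~c & ~~a)   [De Morgan]
≡ (~a & ~c) | (c & ~~a)   [double negation]
≡ (~a & ~c) | (c & a)   [double negation]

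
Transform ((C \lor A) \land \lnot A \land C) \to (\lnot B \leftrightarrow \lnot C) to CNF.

\lnot C \lor A \lor B

((C \lor A) \land \lnot A \land C) \to (\lnot B \leftrightarrow \lnot C)
≡ \lnot ((C \lor A) \land \lnot A \land C) \lor (\lnot B \leftrightarrow \lnot C)   [eliminate \to]
≡ \lnot ((C \lor A) \land \lnot A \land C) \lor ((\lnot B \to \lnot C) \land (\lnot C \to \lnot B))   [eliminate \leftrightarrow]
≡ \lnot ((C \lor A) \land \lnot A \land C) \lor ((\lnot \lnot B \lor \lnot C) \land (\lnot C \to \lnot B))   [eliminate \to]
≡ \lnot ((C \lor A) \land \lnot A \land C) \lor ((\lnot \lnot B \lor \lnot C) \land (\lnot \lnot C \lor \lnot B))   [eliminate \to]
≡ \lnot (C \lor A) \lor \lnot \lnot A \lor \lnot C \lor ((\lnot \lnot B \lor \lnot C) \land (\lnot \lnot C \lor \lnot B))   [De Morgan]
≡ (\lnot C \land \lnot A) \lor \lnot \lnot A \lor \lnot C \lor ((\lnot \lnot B \lor \lnot C) \land (\lnot \lnot C \lor \lnot B))   [De Morgan]
≡ (\lnot C \land \lnot A) \lor A \lor \lnot C \lor ((\lnot \lnot B \lor \lnot C) \land (\lnot \lnot C \lor \lnot B))   [double negation]
≡ (\lnot C \land \lnot A) \lor A \lor \lnot C \lor ((B \lor \lnot C) \land (\lnot \lnot C \lor \lnot B))   [double negation]
≡ (\lnot C \land \lnot A) \lor A \lor \lnot C \lor ((B \lor \lnot C) \land (C \lor \lnot B))   [double negation]
≡ (\lnot C \lor A \lor \lnot C \lor B \lor \lnot C) \land (\lnot C \lor A \lor \lnot C \lor C \lor \lnot B) \land (\lnot A \lor A \lor \lnot C \lor B \lor \lnot C) \land (\lnot A \lor A \lor \lnot C \lor C \lor \lnot B)   [distribute \lor over \land]
≡ \lnot C \lor A \lor B   [simplify]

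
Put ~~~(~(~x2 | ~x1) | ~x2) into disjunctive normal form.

~x1 & x2

~~~(~(~x2 | ~x1) | ~x2)
≡ ~(~(~x2 | ~x1) | ~x2)
≡ ~~(~x2 | ~x1) & ~~x2
≡ (~x2 | ~x1) & ~~x2
≡ (~x2 | ~x1) & x2
≡ (~x2 & x2) | (~x1 & x2)
≡ ~x1 & x2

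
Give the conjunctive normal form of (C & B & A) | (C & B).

C & B

(C & B & A) | (C & B)
≡ (C | C) & (C | B) & (B | C) & (B | B) & (A | C) & (A | B)   (distribute | over &)
≡ C & B   (simplify)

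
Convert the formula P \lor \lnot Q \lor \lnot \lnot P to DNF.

P \lor \lnot Q

P \lor \lnot Q \lor \lnot \lnot P
= P \lor \lnot Q \lor P   [double negation]
= P \lor \lnot Q   [simplify]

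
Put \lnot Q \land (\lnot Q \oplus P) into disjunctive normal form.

\lnot Q \land \lnot P

\lnot Q \land (\lnot Q \oplus P)
≡ \lnot Q \land ((\lnot Q \land \lnot P) \lor (\lnot \lnot Q \land P))   (expand \oplus)
≡ \lnot Q \land ((\lnot Q \land \lnot P) \lor (Q \land P))   (double negation)
≡ (\lnot Q \land \lnot Q \land \lnot P) \lor (\lnot Q \land Q \land P)   (distribute \land over \lor)
≡ \lnot Q \land \lnot P   (simplify)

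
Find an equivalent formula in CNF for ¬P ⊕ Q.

(¬P ∨ Q) ∧ (P ∨ ¬Q)

¬P ⊕ Q
≡ (¬P ∨ Q) ∧ ¬(¬P ∧ Q)
≡ (¬P ∨ Q) ∧ (¬¬P ∨ ¬Q)
≡ (¬P ∨ Q) ∧ (P ∨ ¬Q)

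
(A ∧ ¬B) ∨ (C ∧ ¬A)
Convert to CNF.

(A ∨ C) ∧ (¬B ∨ C) ∧ (¬B ∨ ¬A)

(A ∧ ¬B) ∨ (C ∧ ¬A)
≡ (A ∨ C) ∧ (A ∨ ¬A) ∧ (¬B ∨ C) ∧ (¬B ∨ ¬A)   [distribute ∨ over ∧]
≡ (A ∨ C) ∧ (¬B ∨ C) ∧ (¬B ∨ ¬A)   [simplify]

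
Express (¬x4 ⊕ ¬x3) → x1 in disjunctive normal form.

(x4 ∧ x3) ∨ (¬x3 ∧ ¬x4) ∨ x1

(¬x4 ⊕ ¬x3) → x1
≡ ¬(¬x4 ⊕ ¬x3) ∨ x1   [eliminate →]
≡ ¬((¬x4 ∧ ¬¬x3) ∨ (¬¬x4 ∧ ¬x3)) ∨ x1   [expand ⊕]
≡ (¬(¬x4 ∧ ¬¬x3) ∧ ¬(¬¬x4 ∧ ¬x3)) ∨ x1   [De Morgan]
≡ ((¬¬x4 ∨ ¬¬¬x3) ∧ ¬(¬¬x4 ∧ ¬x3)) ∨ x1   [De Morgan]
≡ ((x4 ∨ ¬¬¬x3) ∧ ¬(¬¬x4 ∧ ¬x3)) ∨ x1   [double negation]
≡ ((x4 ∨ ¬x3) ∧ ¬(¬¬x4 ∧ ¬x3)) ∨ x1   [double negation]
≡ ((x4 ∨ ¬x3) ∧ (¬¬¬x4 ∨ ¬¬x3)) ∨ x1   [De Morgan]
≡ ((x4 ∨ ¬x3) ∧ (¬x4 ∨ ¬¬x3)) ∨ x1   [double negation]
≡ ((x4 ∨ ¬x3) ∧ (¬x4 ∨ x3)) ∨ x1   [double negation]
≡ (x4 ∧ ¬x4) ∨ (x4 ∧ x3) ∨ (¬x3 ∧ ¬x4) ∨ (¬x3 ∧ x3) ∨ x1   [distribute ∧ over ∨]
≡ (x4 ∧ x3) ∨ (¬x3 ∧ ¬x4) ∨ x1   [simplify]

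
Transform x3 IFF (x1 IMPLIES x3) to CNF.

x1 OR x3

x3 IFF (x1 IMPLIES x3)
≡ (x3 IMPLIES (x1 IMPLIES x3)) AND ((x1 IMPLIES x3) IMPLIES x3)   [eliminate IFF]
≡ (NOT x3 OR (x1 IMPLIES x3)) AND ((x1 IMPLIES x3) IMPLIES x3)   [eliminate IMPLIES]
≡ (NOT x3 OR NOT x1 OR x3) AND ((x1 IMPLIES x3) IMPLIES x3)   [eliminate IMPLIES]
≡ (NOT x3 OR NOT x1 OR x3) AND (NOT (x1 IMPLIES x3) OR x3)   [eliminate IMPLIES]
≡ (NOT x3 OR NOT x1 OR x3) AND (NOT (NOT x1 OR x3) OR x3)   [eliminate IMPLIES]
≡ (NOT x3 OR NOT x1 OR x3) AND ((NOT NOT x1 AND NOT x3) OR x3)   [De Morgan]
≡ (NOT x3 OR NOT x1 OR x3) AND ((x1 AND NOT x3) OR x3)   [double negation]
≡ (NOT x3 OR NOT x1 OR x3) AND (x1 OR x3) AND (NOT x3 OR x3)   [distribute OR over AND]
≡ x1 OR x3   [simplify]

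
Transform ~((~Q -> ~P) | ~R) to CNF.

~((~Q -> ~P) | ~R)
≡ ~(~~Q | ~P | ~R)   — eliminate ->
≡ ~~~Q & ~~P & ~~R   — De Morgan
≡ ~Q & ~~P & ~~R   — double negation
≡ ~Q & P & ~~R   — double negation
≡ ~Q & P & R   — double negation

~Q & P & R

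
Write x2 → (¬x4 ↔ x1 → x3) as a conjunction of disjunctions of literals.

(¬x2 ∨ x4 ∨ ¬x1 ∨ x3) ∧ (¬x2 ∨ x1 ∨ ¬x4) ∧ (¬x2 ∨ ¬x3 ∨ ¬x4)

x2 → (¬x4 ↔ x1 → x3)
≡ ¬x2 ∨ (¬x4 ↔ x1 → x3)   [eliminate →]
≡ ¬x2 ∨ (¬x4 → (x1 → x3)) ∧ ((x1 → x3) → ¬x4)   [eliminate ↔]
≡ ¬x2 ∨ (¬¬x4 ∨ (x1 → x3)) ∧ ((x1 → x3) → ¬x4)   [eliminate →]
≡ ¬x2 ∨ (¬¬x4 ∨ ¬x1 ∨ x3) ∧ ((x1 → x3) → ¬x4)   [eliminate →]
≡ ¬x2 ∨ (¬¬x4 ∨ ¬x1 ∨ x3) ∧ (¬(x1 → x3) ∨ ¬x4)   [eliminate →]
≡ ¬x2 ∨ (¬¬x4 ∨ ¬x1 ∨ x3) ∧ (¬(¬x1 ∨ x3) ∨ ¬x4)   [eliminate →]
≡ ¬x2 ∨ (x4 ∨ ¬x1 ∨ x3) ∧ (¬(¬x1 ∨ x3) ∨ ¬x4)   [double negation]
≡ ¬x2 ∨ (x4 ∨ ¬x1 ∨ x3) ∧ (¬¬x1 ∧ ¬x3 ∨ ¬x4)   [De Morgan]
≡ ¬x2 ∨ (x4 ∨ ¬x1 ∨ x3) ∧ (x1 ∧ ¬x3 ∨ ¬x4)   [double negation]
≡ (¬x2 ∨ x4 ∨ ¬x1 ∨ x3) ∧ (¬x2 ∨ x1 ∨ ¬x4) ∧ (¬x2 ∨ ¬x3 ∨ ¬x4)   [distribute ∨ over ∧]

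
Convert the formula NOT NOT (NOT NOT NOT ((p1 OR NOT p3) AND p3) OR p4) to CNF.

NOT p1 OR NOT p3 OR p4

NOT NOT (NOT NOT NOT ((p1 OR NOT p3) AND p3) OR p4)
⇔ NOT NOT NOT ((p1 OR NOT p3) AND p3) OR p4   [double negation]
⇔ NOT ((p1 OR NOT p3) AND p3) OR p4   [double negation]
⇔ NOT (p1 OR NOT p3) OR NOT p3 OR p4   [De Morgan]
⇔ (NOT p1 AND NOT NOT p3) OR NOT p3 OR p4   [De Morgan]
⇔ (NOT p1 AND p3) OR NOT p3 OR p4   [double negation]
⇔ (NOT p1 OR NOT p3 OR p4) AND (p3 OR NOT p3 OR p4)   [distribute OR over AND]
⇔ NOT p1 OR NOT p3 OR p4   [simplify]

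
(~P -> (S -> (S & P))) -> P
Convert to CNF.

S | P

(~P -> (S -> (S & P))) -> P
⇔ ~(~P -> (S -> (S & P))) | P   (eliminate ->)
⇔ ~(~~P | (S -> (S & P))) | P   (eliminate ->)
⇔ ~(~~P | ~S | (S & P)) | P   (eliminate ->)
⇔ (~~~P & ~~S & ~(S & P)) | P   (De Morgan)
⇔ (~P & ~~S & ~(S & P)) | P   (double negation)
⇔ (~P & S & ~(S & P)) | P   (double negation)
⇔ (~P & S & (~S | ~P)) | P   (De Morgan)
⇔ (~P | P) & (S | P) & (~S | ~P | P)   (distribute | over &)
⇔ S | P   (simplify)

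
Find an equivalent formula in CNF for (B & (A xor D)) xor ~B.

(B & (A xor D)) xor ~B
= ((B & (A xor D)) | ~B) & ~(B & (A xor D) & ~B)   [expand xor]
= ((B & (A | D) & ~(A & D)) | ~B) & ~(B & (A xor D) & ~B)   [expand xor]
= ((B & (A | D) & ~(A & D)) | ~B) & ~(B & (A | D) & ~(A & D) & ~B)   [expand xor]
= ((B & (A | D) & (~A | ~D)) | ~B) & ~(B & (A | D) & ~(A & D) & ~B)   [De Morgan]
= ((B & (A | D) & (~A | ~D)) | ~B) & (~B | ~(A | D) | ~~(A & D) | ~~B)   [De Morgan]
= ((B & (A | D) & (~A | ~D)) | ~B) & (~B | (~A & ~D) | ~~(A & D) | ~~B)   [De Morgan]
= ((B & (A | D) & (~A | ~D)) | ~B) & (~B | (~A & ~D) | (A & D) | ~~B)   [double negation]
= ((B & (A | D) & (~A | ~D)) | ~B) & (~B | (~A & ~D) | (A & D) | B)   [double negation]
= (B | ~B) & (A | D | ~B) & (~A | ~D | ~B) & (~B | ~A | A | B) & (~B | ~A | D | B) & (~B | ~D | A | B) & (~B | ~D | D | B)   [distribute | over &]
= (A | D | ~B) & (~A | ~D | ~B)   [simplify]

(A | D | ~B) & (~A | ~D | ~B)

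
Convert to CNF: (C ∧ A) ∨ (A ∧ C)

C ∧ A

(C ∧ A) ∨ (A ∧ C)
= (C ∨ A) ∧ (C ∨ C) ∧ (A ∨ A) ∧ (A ∨ C)   — distribute ∨ over ∧
= C ∧ A   — simplify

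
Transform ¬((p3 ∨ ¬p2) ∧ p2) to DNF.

(¬p3 ∧ p2) ∨ ¬p2

¬((p3 ∨ ¬p2) ∧ p2)
= ¬(p3 ∨ ¬p2) ∨ ¬p2   (De Morgan)
= (¬p3 ∧ ¬¬p2) ∨ ¬p2   (De Morgan)
= (¬p3 ∧ p2) ∨ ¬p2   (double negation)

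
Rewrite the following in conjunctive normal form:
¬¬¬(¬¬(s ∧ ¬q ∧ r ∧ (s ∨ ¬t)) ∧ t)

¬¬¬(¬¬(s ∧ ¬q ∧ r ∧ (s ∨ ¬t)) ∧ t)
⇔ ¬(¬¬(s ∧ ¬q ∧ r ∧ (s ∨ ¬t)) ∧ t)   [double negation]
⇔ ¬¬¬(s ∧ ¬q ∧ r ∧ (s ∨ ¬t)) ∨ ¬t   [De Morgan]
⇔ ¬(s ∧ ¬q ∧ r ∧ (s ∨ ¬t)) ∨ ¬t   [double negation]
⇔ ¬s ∨ ¬¬q ∨ ¬r ∨ ¬(s ∨ ¬t) ∨ ¬t   [De Morgan]
⇔ ¬s ∨ q ∨ ¬r ∨ ¬(s ∨ ¬t) ∨ ¬t   [double negation]
⇔ ¬s ∨ q ∨ ¬r ∨ (¬s ∧ ¬¬t) ∨ ¬t   [De Morgan]
⇔ ¬s ∨ q ∨ ¬r ∨ (¬s ∧ t) ∨ ¬t   [double negation]
⇔ (¬s ∨ q ∨ ¬r ∨ ¬s ∨ ¬t) ∧ (¬s ∨ q ∨ ¬r ∨ t ∨ ¬t)   [distribute ∨ over ∧]
⇔ ¬s ∨ q ∨ ¬r ∨ ¬t   [simplify]

¬s ∨ q ∨ ¬r ∨ ¬t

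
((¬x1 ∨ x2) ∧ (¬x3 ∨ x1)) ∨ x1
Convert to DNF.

(¬x1 ∧ ¬x3) ∨ (x2 ∧ ¬x3) ∨ x1

((¬x1 ∨ x2) ∧ (¬x3 ∨ x1)) ∨ x1
= (¬x1 ∧ ¬x3) ∨ (¬x1 ∧ x1) ∨ (x2 ∧ ¬x3) ∨ (x2 ∧ x1) ∨ x1   — distribute ∧ over ∨
= (¬x1 ∧ ¬x3) ∨ (x2 ∧ ¬x3) ∨ x1   — simplify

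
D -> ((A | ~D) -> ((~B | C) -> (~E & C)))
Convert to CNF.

D -> ((A | ~D) -> ((~B | C) -> (~E & C)))
= ~D | ((A | ~D) -> ((~B | C) -> (~E & C)))
= ~D | ~(A | ~D) | ((~B | C) -> (~E & C))
= ~D | ~(A | ~D) | ~(~B | C) | (~E & C)
= ~D | (~A & ~~D) | ~(~B | C) | (~E & C)
= ~D | (~A & D) | ~(~B | C) | (~E & C)
= ~D | (~A & D) | (~~B & ~C) | (~E & C)
= ~D | (~A & D) | (B & ~C) | (~E & C)
= (~D | ~A | B | ~E) & (~D | ~A | B | C) & (~D | ~A | ~C | ~E) & (~D | ~A | ~C | C) & (~D | D | B | ~E) & (~D | D | B | C) & (~D | D | ~C | ~E) & (~D | D | ~C | C)
= (~D | ~A | B | ~E) & (~D | ~A | B | C) & (~D | ~A | ~C | ~E)

(~D | ~A | B | ~E) & (~D | ~A | B | C) & (~D | ~A | ~C | ~E)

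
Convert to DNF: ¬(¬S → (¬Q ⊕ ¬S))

¬S ∧ ¬Q

¬(¬S → (¬Q ⊕ ¬S))
≡ ¬(¬¬S ∨ (¬Q ⊕ ¬S))   [eliminate →]
≡ ¬(¬¬S ∨ (¬Q ∧ ¬¬S) ∨ (¬¬Q ∧ ¬S))   [expand ⊕]
≡ ¬¬¬S ∧ ¬(¬Q ∧ ¬¬S) ∧ ¬(¬¬Q ∧ ¬S)   [De Morgan]
≡ ¬S ∧ ¬(¬Q ∧ ¬¬S) ∧ ¬(¬¬Q ∧ ¬S)   [double negation]
≡ ¬S ∧ (¬¬Q ∨ ¬¬¬S) ∧ ¬(¬¬Q ∧ ¬S)   [De Morgan]
≡ ¬S ∧ (Q ∨ ¬¬¬S) ∧ ¬(¬¬Q ∧ ¬S)   [double negation]
≡ ¬S ∧ (Q ∨ ¬S) ∧ ¬(¬¬Q ∧ ¬S)   [double negation]
≡ ¬S ∧ (Q ∨ ¬S) ∧ (¬¬¬Q ∨ ¬¬S)   [De Morgan]
≡ ¬S ∧ (Q ∨ ¬S) ∧ (¬Q ∨ ¬¬S)   [double negation]
≡ ¬S ∧ (Q ∨ ¬S) ∧ (¬Q ∨ S)   [double negation]
≡ (¬S ∧ Q ∧ ¬Q) ∨ (¬S ∧ Q ∧ S) ∨ (¬S ∧ ¬S ∧ ¬Q) ∨ (¬S ∧ ¬S ∧ S)   [distribute ∧ over ∨]
≡ ¬S ∧ ¬Q   [simplify]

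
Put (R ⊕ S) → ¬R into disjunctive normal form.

(S ∧ R) ∨ ¬R

(R ⊕ S) → ¬R
⇔ ¬(R ⊕ S) ∨ ¬R   (eliminate →)
⇔ ¬((R ∧ ¬S) ∨ (¬R ∧ S)) ∨ ¬R   (expand ⊕)
⇔ (¬(R ∧ ¬S) ∧ ¬(¬R ∧ S)) ∨ ¬R   (De Morgan)
⇔ ((¬R ∨ ¬¬S) ∧ ¬(¬R ∧ S)) ∨ ¬R   (De Morgan)
⇔ ((¬R ∨ S) ∧ ¬(¬R ∧ S)) ∨ ¬R   (double negation)
⇔ ((¬R ∨ S) ∧ (¬¬R ∨ ¬S)) ∨ ¬R   (De Morgan)
⇔ ((¬R ∨ S) ∧ (R ∨ ¬S)) ∨ ¬R   (double negation)
⇔ (¬R ∧ R) ∨ (¬R ∧ ¬S) ∨ (S ∧ R) ∨ (S ∧ ¬S) ∨ ¬R   (distribute ∧ over ∨)
⇔ (S ∧ R) ∨ ¬R   (simplify)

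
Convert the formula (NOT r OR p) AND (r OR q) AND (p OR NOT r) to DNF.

(NOT r OR p) AND (r OR q) AND (p OR NOT r)
≡ (NOT r AND r AND p) OR (NOT r AND r AND NOT r) OR (NOT r AND q AND p) OR (NOT r AND q AND NOT r) OR (p AND r AND p) OR (p AND r AND NOT r) OR (p AND q AND p) OR (p AND q AND NOT r)   [distribute AND over OR]
≡ (NOT r AND q) OR (p AND r) OR (p AND q)   [simplify]

(NOT r AND q) OR (p AND r) OR (p AND q)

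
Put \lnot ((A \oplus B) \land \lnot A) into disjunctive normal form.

\lnot ((A \oplus B) \land \lnot A)
⇔ \lnot (((A \land \lnot B) \lor (\lnot A \land B)) \land \lnot A)   (expand \oplus)
⇔ \lnot ((A \land \lnot B) \lor (\lnot A \land B)) \lor \lnot \lnot A   (De Morgan)
⇔ (\lnot (A \land \lnot B) \land \lnot (\lnot A \land B)) \lor \lnot \lnot A   (De Morgan)
⇔ ((\lnot A \lor \lnot \lnot B) \land \lnot (\lnot A \land B)) \lor \lnot \lnot A   (De Morgan)
⇔ ((\lnot A \lor B) \land \lnot (\lnot A \land B)) \lor \lnot \lnot A   (double negation)
⇔ ((\lnot A \lor B) \land (\lnot \lnot A \lor \lnot B)) \lor \lnot \lnot A   (De Morgan)
⇔ ((\lnot A \lor B) \land (A \lor \lnot B)) \lor \lnot \lnot A   (double negation)
⇔ ((\lnot A \lor B) \land (A \lor \lnot B)) \lor A   (double negation)
⇔ (\lnot A \land A) \lor (\lnot A \land \lnot B) \lor (B \land A) \lor (B \land \lnot B) \lor A   (distribute \land over \lor)
⇔ (\lnot A \land \lnot B) \lor A   (simplify)

(\lnot A \land \lnot B) \lor A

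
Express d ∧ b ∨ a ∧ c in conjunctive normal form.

d ∧ b ∨ a ∧ c
≡ (d ∨ a) ∧ (d ∨ c) ∧ (b ∨ a) ∧ (b ∨ c)

(d ∨ a) ∧ (d ∨ c) ∧ (b ∨ a) ∧ (b ∨ c)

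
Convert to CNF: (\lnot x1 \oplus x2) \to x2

(\lnot x1 \oplus x2) \to x2
≡ \lnot (\lnot x1 \oplus x2) \lor x2   (eliminate \to)
≡ \lnot ((\lnot x1 \lor x2) \land \lnot (\lnot x1 \land x2)) \lor x2   (expand \oplus)
≡ \lnot (\lnot x1 \lor x2) \lor \lnot \lnot (\lnot x1 \land x2) \lor x2   (De Morgan)
≡ (\lnot \lnot x1 \land \lnot x2) \lor \lnot \lnot (\lnot x1 \land x2) \lor x2   (De Morgan)
≡ (x1 \land \lnot x2) \lor \lnot \lnot (\lnot x1 \land x2) \lor x2   (double negation)
≡ (x1 \land \lnot x2) \lor (\lnot x1 \land x2) \lor x2   (double negation)
≡ (x1 \lor \lnot x1 \lor x2) \land (x1 \lor x2 \lor x2) \land (\lnot x2 \lor \lnot x1 \lor x2) \land (\lnot x2 \lor x2 \lor x2)   (distribute \lor over \land)
≡ x1 \lor x2   (simplify)

x1 \lor x2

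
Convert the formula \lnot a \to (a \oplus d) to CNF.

a \lor d

\lnot a \to (a \oplus d)
≡ \lnot \lnot a \lor (a \oplus d)   [eliminate \to]
≡ \lnot \lnot a \lor ((a \lor d) \land \lnot (a \land d))   [expand \oplus]
≡ a \lor ((a \lor d) \land \lnot (a \land d))   [double negation]
≡ a \lor ((a \lor d) \land (\lnot a \lor \lnot d))   [De Morgan]
≡ (a \lor a \lor d) \land (a \lor \lnot a \lor \lnot d)   [distribute \lor over \land]
≡ a \lor d   [simplify]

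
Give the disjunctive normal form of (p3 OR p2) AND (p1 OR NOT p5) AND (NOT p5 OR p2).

(p3 OR p2) AND (p1 OR NOT p5) AND (NOT p5 OR p2)
≡ (p3 AND p1 AND NOT p5) OR (p3 AND p1 AND p2) OR (p3 AND NOT p5 AND NOT p5) OR (p3 AND NOT p5 AND p2) OR (p2 AND p1 AND NOT p5) OR (p2 AND p1 AND p2) OR (p2 AND NOT p5 AND NOT p5) OR (p2 AND NOT p5 AND p2)   [distribute AND over OR]
≡ (p3 AND NOT p5) OR (p2 AND p1) OR (p2 AND NOT p5)   [simplify]

(p3 AND NOT p5) OR (p2 AND p1) OR (p2 AND NOT p5)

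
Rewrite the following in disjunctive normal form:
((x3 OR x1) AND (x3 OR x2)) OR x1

x3 OR x1

((x3 OR x1) AND (x3 OR x2)) OR x1
≡ (x3 AND x3) OR (x3 AND x2) OR (x1 AND x3) OR (x1 AND x2) OR x1
≡ x3 OR x1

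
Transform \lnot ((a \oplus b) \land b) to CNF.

\lnot ((a \oplus b) \land b)
⇔ \lnot ((a \lor b) \land \lnot (a \land b) \land b)   [expand \oplus]
⇔ \lnot (a \lor b) \lor \lnot \lnot (a \land b) \lor \lnot b   [De Morgan]
⇔ \lnot a \land \lnot b \lor \lnot \lnot (a \land b) \lor \lnot b   [De Morgan]
⇔ \lnot a \land \lnot b \lor a \land b \lor \lnot b   [double negation]
⇔ (\lnot a \lor a \lor \lnot b) \land (\lnot a \lor b \lor \lnot b) \land (\lnot b \lor a \lor \lnot b) \land (\lnot b \lor b \lor \lnot b)   [distribute \lor over \land]
⇔ \lnot b \lor a   [simplify]

\lnot b \lor a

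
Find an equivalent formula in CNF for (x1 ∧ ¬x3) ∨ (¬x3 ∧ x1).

x1 ∧ ¬x3

(x1 ∧ ¬x3) ∨ (¬x3 ∧ x1)
⇔ (x1 ∨ ¬x3) ∧ (x1 ∨ x1) ∧ (¬x3 ∨ ¬x3) ∧ (¬x3 ∨ x1)
⇔ x1 ∧ ¬x3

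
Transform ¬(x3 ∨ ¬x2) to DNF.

¬(x3 ∨ ¬x2)
≡ ¬x3 ∧ ¬¬x2   [De Morgan]
≡ ¬x3 ∧ x2   [double negation]

¬x3 ∧ x2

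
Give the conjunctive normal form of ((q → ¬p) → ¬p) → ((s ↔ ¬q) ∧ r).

((q → ¬p) → ¬p) → ((s ↔ ¬q) ∧ r)
≡ ¬((q → ¬p) → ¬p) ∨ ((s ↔ ¬q) ∧ r)   — eliminate →
≡ ¬(¬(q → ¬p) ∨ ¬p) ∨ ((s ↔ ¬q) ∧ r)   — eliminate →
≡ ¬(¬(¬q ∨ ¬p) ∨ ¬p) ∨ ((s ↔ ¬q) ∧ r)   — eliminate →
≡ ¬(¬(¬q ∨ ¬p) ∨ ¬p) ∨ ((s → ¬q) ∧ (¬q → s) ∧ r)   — eliminate ↔
≡ ¬(¬(¬q ∨ ¬p) ∨ ¬p) ∨ ((¬s ∨ ¬q) ∧ (¬q → s) ∧ r)   — eliminate →
≡ ¬(¬(¬q ∨ ¬p) ∨ ¬p) ∨ ((¬s ∨ ¬q) ∧ (¬¬q ∨ s) ∧ r)   — eliminate →
≡ (¬¬(¬q ∨ ¬p) ∧ ¬¬p) ∨ ((¬s ∨ ¬q) ∧ (¬¬q ∨ s) ∧ r)   — De Morgan
≡ ((¬q ∨ ¬p) ∧ ¬¬p) ∨ ((¬s ∨ ¬q) ∧ (¬¬q ∨ s) ∧ r)   — double negation
≡ ((¬q ∨ ¬p) ∧ p) ∨ ((¬s ∨ ¬q) ∧ (¬¬q ∨ s) ∧ r)   — double negation
≡ ((¬q ∨ ¬p) ∧ p) ∨ ((¬s ∨ ¬q) ∧ (q ∨ s) ∧ r)   — double negation
≡ (¬q ∨ ¬p ∨ ¬s ∨ ¬q) ∧ (¬q ∨ ¬p ∨ q ∨ s) ∧ (¬q ∨ ¬p ∨ r) ∧ (p ∨ ¬s ∨ ¬q) ∧ (p ∨ q ∨ s) ∧ (p ∨ r)   — distribute ∨ over ∧
≡ (¬q ∨ ¬p ∨ ¬s) ∧ (¬q ∨ ¬p ∨ r) ∧ (p ∨ ¬s ∨ ¬q) ∧ (p ∨ q ∨ s) ∧ (p ∨ r)   — simplify

(¬q ∨ ¬p ∨ ¬s) ∧ (¬q ∨ ¬p ∨ r) ∧ (p ∨ ¬s ∨ ¬q) ∧ (p ∨ q ∨ s) ∧ (p ∨ r)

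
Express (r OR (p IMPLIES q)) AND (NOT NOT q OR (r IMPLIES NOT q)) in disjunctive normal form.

(r AND NOT q) OR (NOT p AND NOT r) OR (NOT p AND NOT q) OR q

(r OR (p IMPLIES q)) AND (NOT NOT q OR (r IMPLIES NOT q))
⇔ (r OR NOT p OR q) AND (NOT NOT q OR (r IMPLIES NOT q))   — eliminate IMPLIES
⇔ (r OR NOT p OR q) AND (NOT NOT q OR NOT r OR NOT q)   — eliminate IMPLIES
⇔ (r OR NOT p OR q) AND (q OR NOT r OR NOT q)   — double negation
⇔ (r AND q) OR (r AND NOT r) OR (r AND NOT q) OR (NOT p AND q) OR (NOT p AND NOT r) OR (NOT p AND NOT q) OR (q AND q) OR (q AND NOT r) OR (q AND NOT q)   — distribute AND over OR
⇔ (r AND NOT q) OR (NOT p AND NOT r) OR (NOT p AND NOT q) OR q   — simplify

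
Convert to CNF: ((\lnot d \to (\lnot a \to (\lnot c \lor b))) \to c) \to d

\lnot c \lor d

((\lnot d \to (\lnot a \to (\lnot c \lor b))) \to c) \to d
≡ \lnot ((\lnot d \to (\lnot a \to (\lnot c \lor b))) \to c) \lor d   [eliminate \to]
≡ \lnot (\lnot (\lnot d \to (\lnot a \to (\lnot c \lor b))) \lor c) \lor d   [eliminate \to]
≡ \lnot (\lnot (\lnot \lnot d \lor (\lnot a \to (\lnot c \lor b))) \lor c) \lor d   [eliminate \to]
≡ \lnot (\lnot (\lnot \lnot d \lor \lnot \lnot a \lor \lnot c \lor b) \lor c) \lor d   [eliminate \to]
≡ (\lnot \lnot (\lnot \lnot d \lor \lnot \lnot a \lor \lnot c \lor b) \land \lnot c) \lor d   [De Morgan]
≡ ((\lnot \lnot d \lor \lnot \lnot a \lor \lnot c \lor b) \land \lnot c) \lor d   [double negation]
≡ ((d \lor \lnot \lnot a \lor \lnot c \lor b) \land \lnot c) \lor d   [double negation]
≡ ((d \lor a \lor \lnot c \lor b) \land \lnot c) \lor d   [double negation]
≡ (d \lor a \lor \lnot c \lor b \lor d) \land (\lnot c \lor d)   [distribute \lor over \land]
≡ \lnot c \lor d   [simplify]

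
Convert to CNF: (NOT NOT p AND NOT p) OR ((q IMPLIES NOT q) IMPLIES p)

p OR q

(NOT NOT p AND NOT p) OR ((q IMPLIES NOT q) IMPLIES p)
≡ (NOT NOT p AND NOT p) OR NOT (q IMPLIES NOT q) OR p   [eliminate IMPLIES]
≡ (NOT NOT p AND NOT p) OR NOT (NOT q OR NOT q) OR p   [eliminate IMPLIES]
≡ (p AND NOT p) OR NOT (NOT q OR NOT q) OR p   [double negation]
≡ (p AND NOT p) OR (NOT NOT q AND NOT NOT q) OR p   [De Morgan]
≡ (p AND NOT p) OR (q AND NOT NOT q) OR p   [double negation]
≡ (p AND NOT p) OR (q AND q) OR p   [double negation]
≡ (p OR q OR p) AND (p OR q OR p) AND (NOT p OR q OR p) AND (NOT p OR q OR p)   [distribute OR over AND]
≡ p OR q   [simplify]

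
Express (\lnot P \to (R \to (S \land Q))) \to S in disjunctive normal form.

(\lnot P \land R \land \lnot S) \lor (\lnot P \land R \land \lnot Q) \lor S

(\lnot P \to (R \to (S \land Q))) \to S
= \lnot (\lnot P \to (R \to (S \land Q))) \lor S   — eliminate \to
= \lnot (\lnot \lnot P \lor (R \to (S \land Q))) \lor S   — eliminate \to
= \lnot (\lnot \lnot P \lor \lnot R \lor (S \land Q)) \lor S   — eliminate \to
= (\lnot \lnot \lnot P \land \lnot \lnot R \land \lnot (S \land Q)) \lor S   — De Morgan
= (\lnot P \land \lnot \lnot R \land \lnot (S \land Q)) \lor S   — double negation
= (\lnot P \land R \land \lnot (S \land Q)) \lor S   — double negation
= (\lnot P \land R \land (\lnot S \lor \lnot Q)) \lor S   — De Morgan
= (\lnot P \land R \land \lnot S) \lor (\lnot P \land R \land \lnot Q) \lor S   — distribute \land over \lor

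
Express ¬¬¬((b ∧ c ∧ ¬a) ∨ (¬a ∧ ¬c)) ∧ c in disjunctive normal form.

¬¬¬((b ∧ c ∧ ¬a) ∨ (¬a ∧ ¬c)) ∧ c
⇔ ¬((b ∧ c ∧ ¬a) ∨ (¬a ∧ ¬c)) ∧ c   [double negation]
⇔ ¬(b ∧ c ∧ ¬a) ∧ ¬(¬a ∧ ¬c) ∧ c   [De Morgan]
⇔ (¬b ∨ ¬c ∨ ¬¬a) ∧ ¬(¬a ∧ ¬c) ∧ c   [De Morgan]
⇔ (¬b ∨ ¬c ∨ a) ∧ ¬(¬a ∧ ¬c) ∧ c   [double negation]
⇔ (¬b ∨ ¬c ∨ a) ∧ (¬¬a ∨ ¬¬c) ∧ c   [De Morgan]
⇔ (¬b ∨ ¬c ∨ a) ∧ (a ∨ ¬¬c) ∧ c   [double negation]
⇔ (¬b ∨ ¬c ∨ a) ∧ (a ∨ c) ∧ c   [double negation]
⇔ (¬b ∧ a ∧ c) ∨ (¬b ∧ c ∧ c) ∨ (¬c ∧ a ∧ c) ∨ (¬c ∧ c ∧ c) ∨ (a ∧ a ∧ c) ∨ (a ∧ c ∧ c)   [distribute ∧ over ∨]
⇔ (¬b ∧ c) ∨ (a ∧ c)   [simplify]

(¬b ∧ c) ∨ (a ∧ c)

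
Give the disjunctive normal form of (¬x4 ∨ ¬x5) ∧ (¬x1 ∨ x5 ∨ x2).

(¬x4 ∨ ¬x5) ∧ (¬x1 ∨ x5 ∨ x2)
≡ (¬x4 ∧ ¬x1) ∨ (¬x4 ∧ x5) ∨ (¬x4 ∧ x2) ∨ (¬x5 ∧ ¬x1) ∨ (¬x5 ∧ x5) ∨ (¬x5 ∧ x2)   (distribute ∧ over ∨)
≡ (¬x4 ∧ ¬x1) ∨ (¬x4 ∧ x5) ∨ (¬x4 ∧ x2) ∨ (¬x5 ∧ ¬x1) ∨ (¬x5 ∧ x2)   (simplify)

(¬x4 ∧ ¬x1) ∨ (¬x4 ∧ x5) ∨ (¬x4 ∧ x2) ∨ (¬x5 ∧ ¬x1) ∨ (¬x5 ∧ x2)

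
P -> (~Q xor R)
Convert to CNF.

(~P | ~Q | R) & (~P | Q | ~R)

P -> (~Q xor R)
= ~P | (~Q xor R)   [eliminate ->]
= ~P | ((~Q | R) & ~(~Q & R))   [expand xor]
= ~P | ((~Q | R) & (~~Q | ~R))   [De Morgan]
= ~P | ((~Q | R) & (Q | ~R))   [double negation]
= (~P | ~Q | R) & (~P | Q | ~R)   [distribute | over &]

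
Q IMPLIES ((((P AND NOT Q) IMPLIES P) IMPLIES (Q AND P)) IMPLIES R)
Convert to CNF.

NOT Q OR NOT P OR R

Q IMPLIES ((((P AND NOT Q) IMPLIES P) IMPLIES (Q AND P)) IMPLIES R)
≡ NOT Q OR ((((P AND NOT Q) IMPLIES P) IMPLIES (Q AND P)) IMPLIES R)   (eliminate IMPLIES)
≡ NOT Q OR NOT (((P AND NOT Q) IMPLIES P) IMPLIES (Q AND P)) OR R   (eliminate IMPLIES)
≡ NOT Q OR NOT (NOT ((P AND NOT Q) IMPLIES P) OR (Q AND P)) OR R   (eliminate IMPLIES)
≡ NOT Q OR NOT (NOT (NOT (P AND NOT Q) OR P) OR (Q AND P)) OR R   (eliminate IMPLIES)
≡ NOT Q OR (NOT NOT (NOT (P AND NOT Q) OR P) AND NOT (Q AND P)) OR R   (De Morgan)
≡ NOT Q OR ((NOT (P AND NOT Q) OR P) AND NOT (Q AND P)) OR R   (double negation)
≡ NOT Q OR ((NOT P OR NOT NOT Q OR P) AND NOT (Q AND P)) OR R   (De Morgan)
≡ NOT Q OR ((NOT P OR Q OR P) AND NOT (Q AND P)) OR R   (double negation)
≡ NOT Q OR ((NOT P OR Q OR P) AND (NOT Q OR NOT P)) OR R   (De Morgan)
≡ (NOT Q OR NOT P OR Q OR P OR R) AND (NOT Q OR NOT Q OR NOT P OR R)   (distribute OR over AND)
≡ NOT Q OR NOT P OR R   (simplify)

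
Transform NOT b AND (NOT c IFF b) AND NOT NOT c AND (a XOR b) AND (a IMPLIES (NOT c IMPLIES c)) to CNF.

NOT b AND c AND (a OR b)

NOT b AND (NOT c IFF b) AND NOT NOT c AND (a XOR b) AND (a IMPLIES (NOT c IMPLIES c))
= NOT b AND (NOT c IMPLIES b) AND (b IMPLIES NOT c) AND NOT NOT c AND (a XOR b) AND (a IMPLIES (NOT c IMPLIES c))
= NOT b AND (NOT NOT c OR b) AND (b IMPLIES NOT c) AND NOT NOT c AND (a XOR b) AND (a IMPLIES (NOT c IMPLIES c))
= NOT b AND (NOT NOT c OR b) AND (NOT b OR NOT c) AND NOT NOT c AND (a XOR b) AND (a IMPLIES (NOT c IMPLIES c))
= NOT b AND (NOT NOT c OR b) AND (NOT b OR NOT c) AND NOT NOT c AND (a OR b) AND NOT (a AND b) AND (a IMPLIES (NOT c IMPLIES c))
= NOT b AND (NOT NOT c OR b) AND (NOT b OR NOT c) AND NOT NOT c AND (a OR b) AND NOT (a AND b) AND (NOT a OR (NOT c IMPLIES c))
= NOT b AND (NOT NOT c OR b) AND (NOT b OR NOT c) AND NOT NOT c AND (a OR b) AND NOT (a AND b) AND (NOT a OR NOT NOT c OR c)
= NOT b AND (c OR b) AND (NOT b OR NOT c) AND NOT NOT c AND (a OR b) AND NOT (a AND b) AND (NOT a OR NOT NOT c OR c)
= NOT b AND (c OR b) AND (NOT b OR NOT c) AND c AND (a OR b) AND NOT (a AND b) AND (NOT a OR NOT NOT c OR c)
= NOT b AND (c OR b) AND (NOT b OR NOT c) AND c AND (a OR b) AND (NOT a OR NOT b) AND (NOT a OR NOT NOT c OR c)
= NOT b AND (c OR b) AND (NOT b OR NOT c) AND c AND (a OR b) AND (NOT a OR NOT b) AND (NOT a OR c OR c)
= NOT b AND c AND (a OR b)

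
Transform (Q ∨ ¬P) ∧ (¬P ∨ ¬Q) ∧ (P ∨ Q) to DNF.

(Q ∨ ¬P) ∧ (¬P ∨ ¬Q) ∧ (P ∨ Q)
= (Q ∧ ¬P ∧ P) ∨ (Q ∧ ¬P ∧ Q) ∨ (Q ∧ ¬Q ∧ P) ∨ (Q ∧ ¬Q ∧ Q) ∨ (¬P ∧ ¬P ∧ P) ∨ (¬P ∧ ¬P ∧ Q) ∨ (¬P ∧ ¬Q ∧ P) ∨ (¬P ∧ ¬Q ∧ Q)   [distribute ∧ over ∨]
= Q ∧ ¬P   [simplify]

Q ∧ ¬P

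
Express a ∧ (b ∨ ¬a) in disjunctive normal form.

a ∧ b

a ∧ (b ∨ ¬a)
⇔ a ∧ b ∨ a ∧ ¬a   [distribute ∧ over ∨]
⇔ a ∧ b   [simplify]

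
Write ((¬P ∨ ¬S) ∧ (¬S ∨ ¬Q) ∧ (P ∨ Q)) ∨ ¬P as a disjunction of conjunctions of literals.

((¬P ∨ ¬S) ∧ (¬S ∨ ¬Q) ∧ (P ∨ Q)) ∨ ¬P
⇔ (¬P ∧ ¬S ∧ P) ∨ (¬P ∧ ¬S ∧ Q) ∨ (¬P ∧ ¬Q ∧ P) ∨ (¬P ∧ ¬Q ∧ Q) ∨ (¬S ∧ ¬S ∧ P) ∨ (¬S ∧ ¬S ∧ Q) ∨ (¬S ∧ ¬Q ∧ P) ∨ (¬S ∧ ¬Q ∧ Q) ∨ ¬P
⇔ (¬S ∧ P) ∨ (¬S ∧ Q) ∨ ¬P

(¬S ∧ P) ∨ (¬S ∧ Q) ∨ ¬P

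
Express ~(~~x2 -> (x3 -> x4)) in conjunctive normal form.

x2 & x3 & ~x4

~(~~x2 -> (x3 -> x4))
= ~(~~~x2 | (x3 -> x4))   [eliminate ->]
= ~(~~~x2 | ~x3 | x4)   [eliminate ->]
= ~~~~x2 & ~~x3 & ~x4   [De Morgan]
= ~~x2 & ~~x3 & ~x4   [double negation]
= x2 & ~~x3 & ~x4   [double negation]
= x2 & x3 & ~x4   [double negation]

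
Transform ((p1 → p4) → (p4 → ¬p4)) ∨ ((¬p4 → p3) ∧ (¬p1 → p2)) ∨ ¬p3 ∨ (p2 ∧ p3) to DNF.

((p1 → p4) → (p4 → ¬p4)) ∨ ((¬p4 → p3) ∧ (¬p1 → p2)) ∨ ¬p3 ∨ (p2 ∧ p3)
= ¬(p1 → p4) ∨ (p4 → ¬p4) ∨ ((¬p4 → p3) ∧ (¬p1 → p2)) ∨ ¬p3 ∨ (p2 ∧ p3)   [eliminate →]
= ¬(¬p1 ∨ p4) ∨ (p4 → ¬p4) ∨ ((¬p4 → p3) ∧ (¬p1 → p2)) ∨ ¬p3 ∨ (p2 ∧ p3)   [eliminate →]
= ¬(¬p1 ∨ p4) ∨ ¬p4 ∨ ¬p4 ∨ ((¬p4 → p3) ∧ (¬p1 → p2)) ∨ ¬p3 ∨ (p2 ∧ p3)   [eliminate →]
= ¬(¬p1 ∨ p4) ∨ ¬p4 ∨ ¬p4 ∨ ((¬¬p4 ∨ p3) ∧ (¬p1 → p2)) ∨ ¬p3 ∨ (p2 ∧ p3)   [eliminate →]
= ¬(¬p1 ∨ p4) ∨ ¬p4 ∨ ¬p4 ∨ ((¬¬p4 ∨ p3) ∧ (¬¬p1 ∨ p2)) ∨ ¬p3 ∨ (p2 ∧ p3)   [eliminate →]
= (¬¬p1 ∧ ¬p4) ∨ ¬p4 ∨ ¬p4 ∨ ((¬¬p4 ∨ p3) ∧ (¬¬p1 ∨ p2)) ∨ ¬p3 ∨ (p2 ∧ p3)   [De Morgan]
= (p1 ∧ ¬p4) ∨ ¬p4 ∨ ¬p4 ∨ ((¬¬p4 ∨ p3) ∧ (¬¬p1 ∨ p2)) ∨ ¬p3 ∨ (p2 ∧ p3)   [double negation]
= (p1 ∧ ¬p4) ∨ ¬p4 ∨ ¬p4 ∨ ((p4 ∨ p3) ∧ (¬¬p1 ∨ p2)) ∨ ¬p3 ∨ (p2 ∧ p3)   [double negation]
= (p1 ∧ ¬p4) ∨ ¬p4 ∨ ¬p4 ∨ ((p4 ∨ p3) ∧ (p1 ∨ p2)) ∨ ¬p3 ∨ (p2 ∧ p3)   [double negation]
= (p1 ∧ ¬p4) ∨ ¬p4 ∨ ¬p4 ∨ (p4 ∧ p1) ∨ (p4 ∧ p2) ∨ (p3 ∧ p1) ∨ (p3 ∧ p2) ∨ ¬p3 ∨ (p2 ∧ p3)   [distribute ∧ over ∨]
= ¬p4 ∨ (p4 ∧ p1) ∨ (p4 ∧ p2) ∨ (p3 ∧ p1) ∨ (p3 ∧ p2) ∨ ¬p3   [simplify]

¬p4 ∨ (p4 ∧ p1) ∨ (p4 ∧ p2) ∨ (p3 ∧ p1) ∨ (p3 ∧ p2) ∨ ¬p3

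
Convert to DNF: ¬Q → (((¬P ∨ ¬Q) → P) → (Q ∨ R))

¬Q → (((¬P ∨ ¬Q) → P) → (Q ∨ R))
≡ ¬¬Q ∨ (((¬P ∨ ¬Q) → P) → (Q ∨ R))   [eliminate →]
≡ ¬¬Q ∨ ¬((¬P ∨ ¬Q) → P) ∨ Q ∨ R   [eliminate →]
≡ ¬¬Q ∨ ¬(¬(¬P ∨ ¬Q) ∨ P) ∨ Q ∨ R   [eliminate →]
≡ Q ∨ ¬(¬(¬P ∨ ¬Q) ∨ P) ∨ Q ∨ R   [double negation]
≡ Q ∨ (¬¬(¬P ∨ ¬Q) ∧ ¬P) ∨ Q ∨ R   [De Morgan]
≡ Q ∨ ((¬P ∨ ¬Q) ∧ ¬P) ∨ Q ∨ R   [double negation]
≡ Q ∨ (¬P ∧ ¬P) ∨ (¬Q ∧ ¬P) ∨ Q ∨ R   [distribute ∧ over ∨]
≡ Q ∨ ¬P ∨ R   [simplify]

Q ∨ ¬P ∨ R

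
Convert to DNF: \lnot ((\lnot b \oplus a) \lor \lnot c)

(b \land \lnot a \land c) \lor (a \land \lnot b \land c)

\lnot ((\lnot b \oplus a) \lor \lnot c)
= \lnot ((\lnot b \land \lnot a) \lor (\lnot \lnot b \land a) \lor \lnot c)   [expand \oplus]
= \lnot (\lnot b \land \lnot a) \land \lnot (\lnot \lnot b \land a) \land \lnot \lnot c   [De Morgan]
= (\lnot \lnot b \lor \lnot \lnot a) \land \lnot (\lnot \lnot b \land a) \land \lnot \lnot c   [De Morgan]
= (b \lor \lnot \lnot a) \land \lnot (\lnot \lnot b \land a) \land \lnot \lnot c   [double negation]
= (b \lor a) \land \lnot (\lnot \lnot b \land a) \land \lnot \lnot c   [double negation]
= (b \lor a) \land (\lnot \lnot \lnot b \lor \lnot a) \land \lnot \lnot c   [De Morgan]
= (b \lor a) \land (\lnot b \lor \lnot a) \land \lnot \lnot c   [double negation]
= (b \lor a) \land (\lnot b \lor \lnot a) \land c   [double negation]
= (b \land \lnot b \land c) \lor (b \land \lnot a \land c) \lor (a \land \lnot b \land c) \lor (a \land \lnot a \land c)   [distribute \land over \lor]
= (b \land \lnot a \land c) \lor (a \land \lnot b \land c)   [simplify]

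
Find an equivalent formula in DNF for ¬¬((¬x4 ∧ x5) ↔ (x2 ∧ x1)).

(x4 ∧ ¬x2) ∨ (x4 ∧ ¬x1) ∨ (¬x5 ∧ ¬x2) ∨ (¬x5 ∧ ¬x1) ∨ (x2 ∧ x1 ∧ ¬x4 ∧ x5)

¬¬((¬x4 ∧ x5) ↔ (x2 ∧ x1))
≡ ¬¬(((¬x4 ∧ x5) → (x2 ∧ x1)) ∧ ((x2 ∧ x1) → (¬x4 ∧ x5)))
≡ ¬¬((¬(¬x4 ∧ x5) ∨ (x2 ∧ x1)) ∧ ((x2 ∧ x1) → (¬x4 ∧ x5)))
≡ ¬¬((¬(¬x4 ∧ x5) ∨ (x2 ∧ x1)) ∧ (¬(x2 ∧ x1) ∨ (¬x4 ∧ x5)))
≡ (¬(¬x4 ∧ x5) ∨ (x2 ∧ x1)) ∧ (¬(x2 ∧ x1) ∨ (¬x4 ∧ x5))
≡ (¬¬x4 ∨ ¬x5 ∨ (x2 ∧ x1)) ∧ (¬(x2 ∧ x1) ∨ (¬x4 ∧ x5))
≡ (x4 ∨ ¬x5 ∨ (x2 ∧ x1)) ∧ (¬(x2 ∧ x1) ∨ (¬x4 ∧ x5))
≡ (x4 ∨ ¬x5 ∨ (x2 ∧ x1)) ∧ (¬x2 ∨ ¬x1 ∨ (¬x4 ∧ x5))
≡ (x4 ∧ ¬x2) ∨ (x4 ∧ ¬x1) ∨ (x4 ∧ ¬x4 ∧ x5) ∨ (¬x5 ∧ ¬x2) ∨ (¬x5 ∧ ¬x1) ∨ (¬x5 ∧ ¬x4 ∧ x5) ∨ (x2 ∧ x1 ∧ ¬x2) ∨ (x2 ∧ x1 ∧ ¬x1) ∨ (x2 ∧ x1 ∧ ¬x4 ∧ x5)
≡ (x4 ∧ ¬x2) ∨ (x4 ∧ ¬x1) ∨ (¬x5 ∧ ¬x2) ∨ (¬x5 ∧ ¬x1) ∨ (x2 ∧ x1 ∧ ¬x4 ∧ x5)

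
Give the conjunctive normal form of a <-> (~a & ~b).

~a & (a | b)

a <-> (~a & ~b)
⇔ (a -> (~a & ~b)) & ((~a & ~b) -> a)   [eliminate <->]
⇔ (~a | (~a & ~b)) & ((~a & ~b) -> a)   [eliminate ->]
⇔ (~a | (~a & ~b)) & (~(~a & ~b) | a)   [eliminate ->]
⇔ (~a | (~a & ~b)) & (~~a | ~~b | a)   [De Morgan]
⇔ (~a | (~a & ~b)) & (a | ~~b | a)   [double negation]
⇔ (~a | (~a & ~b)) & (a | b | a)   [double negation]
⇔ (~a | ~a) & (~a | ~b) & (a | b | a)   [distribute | over &]
⇔ ~a & (a | b)   [simplify]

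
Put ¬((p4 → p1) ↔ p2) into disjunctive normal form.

(¬p4 ∧ ¬p2) ∨ (p1 ∧ ¬p2) ∨ (p2 ∧ p4 ∧ ¬p1)

¬((p4 → p1) ↔ p2)
≡ ¬(((p4 → p1) → p2) ∧ (p2 → (p4 → p1)))   [eliminate ↔]
≡ ¬((¬(p4 → p1) ∨ p2) ∧ (p2 → (p4 → p1)))   [eliminate →]
≡ ¬((¬(¬p4 ∨ p1) ∨ p2) ∧ (p2 → (p4 → p1)))   [eliminate →]
≡ ¬((¬(¬p4 ∨ p1) ∨ p2) ∧ (¬p2 ∨ (p4 → p1)))   [eliminate →]
≡ ¬((¬(¬p4 ∨ p1) ∨ p2) ∧ (¬p2 ∨ ¬p4 ∨ p1))   [eliminate →]
≡ ¬(¬(¬p4 ∨ p1) ∨ p2) ∨ ¬(¬p2 ∨ ¬p4 ∨ p1)   [De Morgan]
≡ (¬¬(¬p4 ∨ p1) ∧ ¬p2) ∨ ¬(¬p2 ∨ ¬p4 ∨ p1)   [De Morgan]
≡ ((¬p4 ∨ p1) ∧ ¬p2) ∨ ¬(¬p2 ∨ ¬p4 ∨ p1)   [double negation]
≡ ((¬p4 ∨ p1) ∧ ¬p2) ∨ (¬¬p2 ∧ ¬¬p4 ∧ ¬p1)   [De Morgan]
≡ ((¬p4 ∨ p1) ∧ ¬p2) ∨ (p2 ∧ ¬¬p4 ∧ ¬p1)   [double negation]
≡ ((¬p4 ∨ p1) ∧ ¬p2) ∨ (p2 ∧ p4 ∧ ¬p1)   [double negation]
≡ (¬p4 ∧ ¬p2) ∨ (p1 ∧ ¬p2) ∨ (p2 ∧ p4 ∧ ¬p1)   [distribute ∧ over ∨]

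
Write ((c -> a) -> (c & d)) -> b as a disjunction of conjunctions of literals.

((c -> a) -> (c & d)) -> b
≡ ~((c -> a) -> (c & d)) | b   [eliminate ->]
≡ ~(~(c -> a) | (c & d)) | b   [eliminate ->]
≡ ~(~(~c | a) | (c & d)) | b   [eliminate ->]
≡ (~~(~c | a) & ~(c & d)) | b   [De Morgan]
≡ ((~c | a) & ~(c & d)) | b   [double negation]
≡ ((~c | a) & (~c | ~d)) | b   [De Morgan]
≡ (~c & ~c) | (~c & ~d) | (a & ~c) | (a & ~d) | b   [distribute & over |]
≡ ~c | (a & ~d) | b   [simplify]

~c | (a & ~d) | b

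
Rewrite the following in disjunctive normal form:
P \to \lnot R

P \to \lnot R
⇔ \lnot P \lor \lnot R   — eliminate \to

\lnot P \lor \lnot R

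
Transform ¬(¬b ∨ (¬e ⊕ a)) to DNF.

¬(¬b ∨ (¬e ⊕ a))
= ¬(¬b ∨ (¬e ∧ ¬a) ∨ (¬¬e ∧ a))   — expand ⊕
= ¬¬b ∧ ¬(¬e ∧ ¬a) ∧ ¬(¬¬e ∧ a)   — De Morgan
= b ∧ ¬(¬e ∧ ¬a) ∧ ¬(¬¬e ∧ a)   — double negation
= b ∧ (¬¬e ∨ ¬¬a) ∧ ¬(¬¬e ∧ a)   — De Morgan
= b ∧ (e ∨ ¬¬a) ∧ ¬(¬¬e ∧ a)   — double negation
= b ∧ (e ∨ a) ∧ ¬(¬¬e ∧ a)   — double negation
= b ∧ (e ∨ a) ∧ (¬¬¬e ∨ ¬a)   — De Morgan
= b ∧ (e ∨ a) ∧ (¬e ∨ ¬a)   — double negation
= (b ∧ e ∧ ¬e) ∨ (b ∧ e ∧ ¬a) ∨ (b ∧ a ∧ ¬e) ∨ (b ∧ a ∧ ¬a)   — distribute ∧ over ∨
= (b ∧ e ∧ ¬a) ∨ (b ∧ a ∧ ¬e)   — simplify

(b ∧ e ∧ ¬a) ∨ (b ∧ a ∧ ¬e)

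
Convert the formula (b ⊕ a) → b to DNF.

(b ⊕ a) → b
≡ ¬(b ⊕ a) ∨ b   [eliminate →]
≡ ¬((b ∧ ¬a) ∨ (¬b ∧ a)) ∨ b   [expand ⊕]
≡ (¬(b ∧ ¬a) ∧ ¬(¬b ∧ a)) ∨ b   [De Morgan]
≡ ((¬b ∨ ¬¬a) ∧ ¬(¬b ∧ a)) ∨ b   [De Morgan]
≡ ((¬b ∨ a) ∧ ¬(¬b ∧ a)) ∨ b   [double negation]
≡ ((¬b ∨ a) ∧ (¬¬b ∨ ¬a)) ∨ b   [De Morgan]
≡ ((¬b ∨ a) ∧ (b ∨ ¬a)) ∨ b   [double negation]
≡ (¬b ∧ b) ∨ (¬b ∧ ¬a) ∨ (a ∧ b) ∨ (a ∧ ¬a) ∨ b   [distribute ∧ over ∨]
≡ (¬b ∧ ¬a) ∨ b   [simplify]

(¬b ∧ ¬a) ∨ b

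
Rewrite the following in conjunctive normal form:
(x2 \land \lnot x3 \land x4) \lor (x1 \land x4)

(x2 \land \lnot x3 \land x4) \lor (x1 \land x4)
≡ (x2 \lor x1) \land (x2 \lor x4) \land (\lnot x3 \lor x1) \land (\lnot x3 \lor x4) \land (x4 \lor x1) \land (x4 \lor x4)   — distribute \lor over \land
≡ (x2 \lor x1) \land (\lnot x3 \lor x1) \land x4   — simplify

(x2 \lor x1) \land (\lnot x3 \lor x1) \land x4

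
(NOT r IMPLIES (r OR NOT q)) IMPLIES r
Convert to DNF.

(NOT r AND q) OR r

(NOT r IMPLIES (r OR NOT q)) IMPLIES r
≡ NOT (NOT r IMPLIES (r OR NOT q)) OR r   [eliminate IMPLIES]
≡ NOT (NOT NOT r OR r OR NOT q) OR r   [eliminate IMPLIES]
≡ (NOT NOT NOT r AND NOT r AND NOT NOT q) OR r   [De Morgan]
≡ (NOT r AND NOT r AND NOT NOT q) OR r   [double negation]
≡ (NOT r AND NOT r AND q) OR r   [double negation]
≡ (NOT r AND q) OR r   [simplify]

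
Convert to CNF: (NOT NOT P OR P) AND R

P AND R

(NOT NOT P OR P) AND R
≡ (P OR P) AND R
≡ P AND R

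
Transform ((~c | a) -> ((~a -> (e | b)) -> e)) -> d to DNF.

(~c & b & ~e) | (a & ~e) | d

((~c | a) -> ((~a -> (e | b)) -> e)) -> d
= ~((~c | a) -> ((~a -> (e | b)) -> e)) | d   [eliminate ->]
= ~(~(~c | a) | ((~a -> (e | b)) -> e)) | d   [eliminate ->]
= ~(~(~c | a) | ~(~a -> (e | b)) | e) | d   [eliminate ->]
= ~(~(~c | a) | ~(~~a | e | b) | e) | d   [eliminate ->]
= (~~(~c | a) & ~~(~~a | e | b) & ~e) | d   [De Morgan]
= ((~c | a) & ~~(~~a | e | b) & ~e) | d   [double negation]
= ((~c | a) & (~~a | e | b) & ~e) | d   [double negation]
= ((~c | a) & (a | e | b) & ~e) | d   [double negation]
= (~c & a & ~e) | (~c & e & ~e) | (~c & b & ~e) | (a & a & ~e) | (a & e & ~e) | (a & b & ~e) | d   [distribute & over |]
= (~c & b & ~e) | (a & ~e) | d   [simplify]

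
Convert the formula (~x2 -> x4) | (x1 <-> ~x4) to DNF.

(~x2 -> x4) | (x1 <-> ~x4)
≡ ~~x2 | x4 | (x1 <-> ~x4)   — eliminate ->
≡ ~~x2 | x4 | ((x1 -> ~x4) & (~x4 -> x1))   — eliminate <->
≡ ~~x2 | x4 | ((~x1 | ~x4) & (~x4 -> x1))   — eliminate ->
≡ ~~x2 | x4 | ((~x1 | ~x4) & (~~x4 | x1))   — eliminate ->
≡ x2 | x4 | ((~x1 | ~x4) & (~~x4 | x1))   — double negation
≡ x2 | x4 | ((~x1 | ~x4) & (x4 | x1))   — double negation
≡ x2 | x4 | (~x1 & x4) | (~x1 & x1) | (~x4 & x4) | (~x4 & x1)   — distribute & over |
≡ x2 | x4 | (~x4 & x1)   — simplify

x2 | x4 | (~x4 & x1)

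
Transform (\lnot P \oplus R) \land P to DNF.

(\lnot P \oplus R) \land P
≡ ((\lnot P \land \lnot R) \lor (\lnot \lnot P \land R)) \land P   — expand \oplus
≡ ((\lnot P \land \lnot R) \lor (P \land R)) \land P   — double negation
≡ (\lnot P \land \lnot R \land P) \lor (P \land R \land P)   — distribute \land over \lor
≡ P \land R   — simplify

P \land R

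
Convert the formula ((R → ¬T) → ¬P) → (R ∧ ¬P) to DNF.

((R → ¬T) → ¬P) → (R ∧ ¬P)
= ¬((R → ¬T) → ¬P) ∨ (R ∧ ¬P)   [eliminate →]
= ¬(¬(R → ¬T) ∨ ¬P) ∨ (R ∧ ¬P)   [eliminate →]
= ¬(¬(¬R ∨ ¬T) ∨ ¬P) ∨ (R ∧ ¬P)   [eliminate →]
= (¬¬(¬R ∨ ¬T) ∧ ¬¬P) ∨ (R ∧ ¬P)   [De Morgan]
= ((¬R ∨ ¬T) ∧ ¬¬P) ∨ (R ∧ ¬P)   [double negation]
= ((¬R ∨ ¬T) ∧ P) ∨ (R ∧ ¬P)   [double negation]
= (¬R ∧ P) ∨ (¬T ∧ P) ∨ (R ∧ ¬P)   [distribute ∧ over ∨]

(¬R ∧ P) ∨ (¬T ∧ P) ∨ (R ∧ ¬P)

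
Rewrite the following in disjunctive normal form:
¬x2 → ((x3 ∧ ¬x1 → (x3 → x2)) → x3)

¬x2 → ((x3 ∧ ¬x1 → (x3 → x2)) → x3)
≡ ¬¬x2 ∨ ((x3 ∧ ¬x1 → (x3 → x2)) → x3)
≡ ¬¬x2 ∨ ¬(x3 ∧ ¬x1 → (x3 → x2)) ∨ x3
≡ ¬¬x2 ∨ ¬(¬(x3 ∧ ¬x1) ∨ (x3 → x2)) ∨ x3
≡ ¬¬x2 ∨ ¬(¬(x3 ∧ ¬x1) ∨ ¬x3 ∨ x2) ∨ x3
≡ x2 ∨ ¬(¬(x3 ∧ ¬x1) ∨ ¬x3 ∨ x2) ∨ x3
≡ x2 ∨ ¬¬(x3 ∧ ¬x1) ∧ ¬¬x3 ∧ ¬x2 ∨ x3
≡ x2 ∨ x3 ∧ ¬x1 ∧ ¬¬x3 ∧ ¬x2 ∨ x3
≡ x2 ∨ x3 ∧ ¬x1 ∧ x3 ∧ ¬x2 ∨ x3
≡ x2 ∨ x3

x2 ∨ x3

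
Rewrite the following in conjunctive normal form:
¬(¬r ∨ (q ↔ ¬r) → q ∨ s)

¬q ∧ ¬s

¬(¬r ∨ (q ↔ ¬r) → q ∨ s)
⇔ ¬(¬(¬r ∨ (q ↔ ¬r)) ∨ q ∨ s)   — eliminate →
⇔ ¬(¬(¬r ∨ (q → ¬r) ∧ (¬r → q)) ∨ q ∨ s)   — eliminate ↔
⇔ ¬(¬(¬r ∨ (¬q ∨ ¬r) ∧ (¬r → q)) ∨ q ∨ s)   — eliminate →
⇔ ¬(¬(¬r ∨ (¬q ∨ ¬r) ∧ (¬¬r ∨ q)) ∨ q ∨ s)   — eliminate →
⇔ ¬¬(¬r ∨ (¬q ∨ ¬r) ∧ (¬¬r ∨ q)) ∧ ¬q ∧ ¬s   — De Morgan
⇔ (¬r ∨ (¬q ∨ ¬r) ∧ (¬¬r ∨ q)) ∧ ¬q ∧ ¬s   — double negation
⇔ (¬r ∨ (¬q ∨ ¬r) ∧ (r ∨ q)) ∧ ¬q ∧ ¬s   — double negation
⇔ (¬r ∨ ¬q ∨ ¬r) ∧ (¬r ∨ r ∨ q) ∧ ¬q ∧ ¬s   — distribute ∨ over ∧
⇔ ¬q ∧ ¬s   — simplify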